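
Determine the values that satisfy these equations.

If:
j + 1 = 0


Then:
j = -1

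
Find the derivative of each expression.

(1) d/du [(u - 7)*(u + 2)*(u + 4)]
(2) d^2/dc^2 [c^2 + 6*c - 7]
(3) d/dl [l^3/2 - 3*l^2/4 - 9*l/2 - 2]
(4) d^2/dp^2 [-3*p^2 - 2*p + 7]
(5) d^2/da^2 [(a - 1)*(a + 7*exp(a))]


(1) = 3*u^2 - 2*u - 34
(2) = 2
(3) = 3*l^2/2 - 3*l/2 - 9/2
(4) = -6
(5) = 7*a*exp(a) + 7*exp(a) + 2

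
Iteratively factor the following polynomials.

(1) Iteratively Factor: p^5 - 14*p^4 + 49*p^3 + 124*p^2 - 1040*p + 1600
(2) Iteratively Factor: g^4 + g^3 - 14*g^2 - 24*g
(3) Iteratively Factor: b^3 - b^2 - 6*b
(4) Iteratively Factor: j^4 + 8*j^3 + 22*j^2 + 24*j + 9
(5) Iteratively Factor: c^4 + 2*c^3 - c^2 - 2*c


(1) = (p - 5)*(p^4 - 9*p^3 + 4*p^2 + 144*p - 320) = (p - 5)*(p - 4)*(p^3 - 5*p^2 - 16*p + 80) = (p - 5)^2*(p - 4)*(p^2 - 16) = (p - 5)^2*(p - 4)^2*(p + 4)
(2) = (g + 3)*(g^3 - 2*g^2 - 8*g) = (g - 4)*(g + 3)*(g^2 + 2*g) = g*(g - 4)*(g + 3)*(g + 2)
(3) = (b - 3)*(b^2 + 2*b) = b*(b - 3)*(b + 2)
(4) = (j + 3)*(j^3 + 5*j^2 + 7*j + 3) = (j + 1)*(j + 3)*(j^2 + 4*j + 3) = (j + 1)^2*(j + 3)*(j + 3)
(5) = (c + 1)*(c^3 + c^2 - 2*c) = (c - 1)*(c + 1)*(c^2 + 2*c) = c*(c - 1)*(c + 1)*(c + 2)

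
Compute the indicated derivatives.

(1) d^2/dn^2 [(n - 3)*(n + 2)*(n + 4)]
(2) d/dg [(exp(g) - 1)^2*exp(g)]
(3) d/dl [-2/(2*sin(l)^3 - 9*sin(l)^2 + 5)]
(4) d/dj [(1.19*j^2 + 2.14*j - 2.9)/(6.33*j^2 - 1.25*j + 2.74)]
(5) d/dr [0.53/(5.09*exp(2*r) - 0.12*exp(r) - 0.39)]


(1) = 6*n + 6
(2) = (exp(g) - 1)*(3*exp(g) - 1)*exp(g)
(3) = 12*(sin(l) - 3)*sin(l)*cos(l)/(2*sin(l)^3 - 9*sin(l)^2 + 5)^2
(4) = (-15.0337*j^2 + 43.2352*j + 2.2386)/(40.0689*j^4 - 15.825*j^3 + 36.2509*j^2 - 6.85*j + 7.5076)
(5) = (0.0636 - 5.3954*exp(r))*exp(r)/(-5.09*exp(2*r) + 0.12*exp(r) + 0.39)^2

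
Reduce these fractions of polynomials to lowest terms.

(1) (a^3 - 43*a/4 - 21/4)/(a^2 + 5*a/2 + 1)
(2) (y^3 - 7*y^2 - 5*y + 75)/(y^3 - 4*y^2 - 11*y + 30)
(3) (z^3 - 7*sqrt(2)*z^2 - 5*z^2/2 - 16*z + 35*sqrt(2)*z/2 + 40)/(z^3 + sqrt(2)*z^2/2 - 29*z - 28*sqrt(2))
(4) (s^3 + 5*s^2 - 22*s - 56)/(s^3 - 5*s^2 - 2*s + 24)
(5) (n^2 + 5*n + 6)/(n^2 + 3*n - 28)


(1) = (2*a^2 - a - 21)/(2*a + 4)
(2) = (y - 5)/(y - 2)
(3) = (4*z^2 + z*(-32*sqrt(2) - 10) + 80*sqrt(2))/(4*z^2 - 2*sqrt(2)*z - 112)
(4) = (s + 7)/(s - 3)
(5) = (n^2 + 5*n + 6)/(n^2 + 3*n - 28)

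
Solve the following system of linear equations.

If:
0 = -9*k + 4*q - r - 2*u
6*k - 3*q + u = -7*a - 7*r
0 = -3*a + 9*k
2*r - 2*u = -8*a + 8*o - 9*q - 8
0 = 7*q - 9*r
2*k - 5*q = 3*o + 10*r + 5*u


Then:
a = 5256/83491
k = 1752/83491
o = 81808/83491
q = -9720/83491
r = -7560/83491
u = -23544/83491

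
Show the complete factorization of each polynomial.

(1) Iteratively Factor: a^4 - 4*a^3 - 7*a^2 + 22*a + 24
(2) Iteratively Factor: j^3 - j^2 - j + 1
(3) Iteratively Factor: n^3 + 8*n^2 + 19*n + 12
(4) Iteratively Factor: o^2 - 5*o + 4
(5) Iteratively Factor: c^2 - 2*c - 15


(1) = (a - 3)*(a^3 - a^2 - 10*a - 8) = (a - 4)*(a - 3)*(a^2 + 3*a + 2) = (a - 4)*(a - 3)*(a + 2)*(a + 1)
(2) = (j - 1)*(j^2 - 1) = (j - 1)*(j + 1)*(j - 1)
(3) = (n + 1)*(n^2 + 7*n + 12) = (n + 1)*(n + 3)*(n + 4)
(4) = (o - 4)*(o - 1)
(5) = (c - 5)*(c + 3)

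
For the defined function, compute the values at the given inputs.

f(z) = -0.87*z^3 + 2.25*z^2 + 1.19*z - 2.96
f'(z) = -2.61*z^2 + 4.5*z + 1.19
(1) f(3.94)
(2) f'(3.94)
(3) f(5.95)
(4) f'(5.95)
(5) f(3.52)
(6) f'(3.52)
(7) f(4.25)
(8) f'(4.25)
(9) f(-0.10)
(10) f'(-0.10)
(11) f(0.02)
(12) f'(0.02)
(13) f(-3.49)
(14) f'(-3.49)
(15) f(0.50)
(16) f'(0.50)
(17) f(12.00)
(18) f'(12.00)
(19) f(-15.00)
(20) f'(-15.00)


(1) = -16.56
(2) = -21.60
(3) = -99.48
(4) = -64.44
(5) = -8.84
(6) = -15.31
(7) = -24.05
(8) = -26.83
(9) = -3.06
(10) = 0.71
(11) = -2.94
(12) = 1.28
(13) = 57.27
(14) = -46.31
(15) = -1.91
(16) = 2.79
(17) = -1168.04
(18) = -320.65
(19) = 3421.69
(20) = -653.56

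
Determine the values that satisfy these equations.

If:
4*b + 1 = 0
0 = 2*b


Then:
No Solution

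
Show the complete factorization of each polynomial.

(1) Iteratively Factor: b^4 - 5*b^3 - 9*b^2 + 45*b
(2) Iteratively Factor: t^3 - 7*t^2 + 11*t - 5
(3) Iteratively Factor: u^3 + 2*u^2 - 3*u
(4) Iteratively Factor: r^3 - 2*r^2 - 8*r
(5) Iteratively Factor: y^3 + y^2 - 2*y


(1) = (b - 5)*(b^3 - 9*b) = b*(b - 5)*(b^2 - 9) = b*(b - 5)*(b + 3)*(b - 3)
(2) = (t - 1)*(t^2 - 6*t + 5) = (t - 5)*(t - 1)*(t - 1)
(3) = (u)*(u^2 + 2*u - 3) = u*(u + 3)*(u - 1)
(4) = (r)*(r^2 - 2*r - 8) = r*(r - 4)*(r + 2)
(5) = (y)*(y^2 + y - 2) = y*(y + 2)*(y - 1)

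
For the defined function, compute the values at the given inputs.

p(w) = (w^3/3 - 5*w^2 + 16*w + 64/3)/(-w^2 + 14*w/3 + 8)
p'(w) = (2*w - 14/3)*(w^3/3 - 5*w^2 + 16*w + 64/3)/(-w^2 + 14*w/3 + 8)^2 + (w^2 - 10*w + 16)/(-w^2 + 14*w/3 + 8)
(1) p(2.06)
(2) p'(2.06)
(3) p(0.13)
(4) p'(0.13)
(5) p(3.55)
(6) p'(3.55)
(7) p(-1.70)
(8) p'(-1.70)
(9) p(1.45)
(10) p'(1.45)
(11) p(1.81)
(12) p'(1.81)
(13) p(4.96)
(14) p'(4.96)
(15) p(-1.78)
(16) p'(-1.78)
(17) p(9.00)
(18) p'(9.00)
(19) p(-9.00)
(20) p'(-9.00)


(1) = 2.69
(2) = -0.14
(3) = 2.72
(4) = 0.32
(5) = 2.51
(6) = -0.07
(7) = 7.78
(8) = 9.51
(9) = 2.77
(10) = -0.10
(11) = 2.72
(12) = -0.13
(13) = 2.81
(14) = 0.88
(15) = 7.16
(16) = 6.30
(17) = -0.11
(18) = -0.18
(19) = 6.70
(20) = -0.31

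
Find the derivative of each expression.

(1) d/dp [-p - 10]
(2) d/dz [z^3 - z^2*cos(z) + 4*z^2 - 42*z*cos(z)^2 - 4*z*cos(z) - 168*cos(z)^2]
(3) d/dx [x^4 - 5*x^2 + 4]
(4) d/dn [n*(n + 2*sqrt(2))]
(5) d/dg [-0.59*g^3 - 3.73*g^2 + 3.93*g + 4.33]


(1) = -1
(2) = z^2*sin(z) + 3*z^2 + 4*z*sin(z) + 42*z*sin(2*z) - 2*z*cos(z) + 8*z + 168*sin(2*z) - 42*cos(z)^2 - 4*cos(z)
(3) = 4*x^3 - 10*x
(4) = 2*n + 2*sqrt(2)
(5) = -1.77*g^2 - 7.46*g + 3.93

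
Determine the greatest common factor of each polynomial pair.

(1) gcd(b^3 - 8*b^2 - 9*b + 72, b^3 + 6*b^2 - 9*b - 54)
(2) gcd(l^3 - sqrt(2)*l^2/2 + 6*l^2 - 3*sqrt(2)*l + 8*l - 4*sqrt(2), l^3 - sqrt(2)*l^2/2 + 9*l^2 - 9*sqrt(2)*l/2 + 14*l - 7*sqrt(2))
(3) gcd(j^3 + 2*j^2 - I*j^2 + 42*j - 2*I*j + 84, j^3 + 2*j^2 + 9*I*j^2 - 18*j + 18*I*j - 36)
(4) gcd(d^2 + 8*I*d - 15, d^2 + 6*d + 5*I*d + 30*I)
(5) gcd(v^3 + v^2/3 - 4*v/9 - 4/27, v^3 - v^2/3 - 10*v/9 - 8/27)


(1) = gcd((b - 8)*(b - 3)*(b + 3), (b - 3)*(b + 3)*(b + 6)) = b^2 - 9
(2) = gcd((l + 2)*(l + 4)*(l - sqrt(2)/2), (l + 2)*(l + 7)*(l - sqrt(2)/2)) = l^2 + l*(2 - sqrt(2)/2) - sqrt(2)
(3) = j^2 + j*(2 + 6*I) + 12*I
(4) = gcd((d + 3*I)*(d + 5*I), (d + 6)*(d + 5*I)) = d + 5*I
(5) = v^2 + v + 2/9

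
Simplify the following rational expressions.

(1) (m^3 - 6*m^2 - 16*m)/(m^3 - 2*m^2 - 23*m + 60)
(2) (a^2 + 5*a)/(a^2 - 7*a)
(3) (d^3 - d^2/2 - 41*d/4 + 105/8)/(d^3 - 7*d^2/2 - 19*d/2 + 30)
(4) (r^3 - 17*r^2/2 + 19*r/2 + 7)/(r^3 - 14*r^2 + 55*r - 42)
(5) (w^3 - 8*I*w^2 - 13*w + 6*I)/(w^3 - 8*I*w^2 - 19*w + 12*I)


(1) = (m^3 - 6*m^2 - 16*m)/(m^3 - 2*m^2 - 23*m + 60)
(2) = (a + 5)/(a - 7)
(3) = (4*d^2 + 8*d - 21)/(4*d^2 - 4*d - 48)
(4) = (2*r^2 - 3*r - 2)/(2*r^2 - 14*r + 12)
(5) = (w^2 - 7*I*w - 6)/(w^2 - 7*I*w - 12)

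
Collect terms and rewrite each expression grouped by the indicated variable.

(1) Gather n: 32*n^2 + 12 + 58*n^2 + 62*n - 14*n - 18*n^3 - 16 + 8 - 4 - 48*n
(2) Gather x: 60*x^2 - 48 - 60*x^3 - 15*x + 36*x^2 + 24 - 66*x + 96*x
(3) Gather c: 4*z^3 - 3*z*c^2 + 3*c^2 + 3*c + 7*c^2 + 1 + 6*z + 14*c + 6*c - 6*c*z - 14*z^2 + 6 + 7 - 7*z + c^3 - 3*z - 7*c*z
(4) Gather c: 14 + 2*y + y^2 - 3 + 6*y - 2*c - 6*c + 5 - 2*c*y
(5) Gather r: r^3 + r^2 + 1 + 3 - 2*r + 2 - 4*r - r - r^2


(1) = -18*n^3 + 90*n^2
(2) = -60*x^3 + 96*x^2 + 15*x - 24
(3) = c^3 + c^2*(10 - 3*z) + c*(23 - 13*z) + 4*z^3 - 14*z^2 - 4*z + 14
(4) = c*(-2*y - 8) + y^2 + 8*y + 16
(5) = r^3 - 7*r + 6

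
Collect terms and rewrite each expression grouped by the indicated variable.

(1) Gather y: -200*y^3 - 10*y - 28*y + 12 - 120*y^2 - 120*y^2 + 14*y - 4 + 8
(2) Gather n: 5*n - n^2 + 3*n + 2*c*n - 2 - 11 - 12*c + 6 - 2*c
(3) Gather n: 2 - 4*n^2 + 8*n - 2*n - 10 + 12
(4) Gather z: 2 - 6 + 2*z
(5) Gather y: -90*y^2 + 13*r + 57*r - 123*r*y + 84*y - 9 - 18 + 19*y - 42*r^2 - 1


(1) = -200*y^3 - 240*y^2 - 24*y + 16
(2) = -14*c - n^2 + n*(2*c + 8) - 7
(3) = -4*n^2 + 6*n + 4
(4) = 2*z - 4
(5) = -42*r^2 + 70*r - 90*y^2 + y*(103 - 123*r) - 28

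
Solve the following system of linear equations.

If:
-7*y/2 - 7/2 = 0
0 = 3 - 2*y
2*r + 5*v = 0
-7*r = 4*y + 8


Then:
No Solution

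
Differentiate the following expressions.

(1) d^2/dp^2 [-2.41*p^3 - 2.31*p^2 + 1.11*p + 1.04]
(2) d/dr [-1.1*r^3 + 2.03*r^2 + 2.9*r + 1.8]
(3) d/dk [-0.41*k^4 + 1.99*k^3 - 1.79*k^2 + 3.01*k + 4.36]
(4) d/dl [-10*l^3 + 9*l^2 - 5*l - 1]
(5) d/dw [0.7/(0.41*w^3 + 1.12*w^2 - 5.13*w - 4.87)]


(1) = -14.46*p - 4.62
(2) = -3.3*r^2 + 4.06*r + 2.9
(3) = -1.64*k^3 + 5.97*k^2 - 3.58*k + 3.01
(4) = -30*l^2 + 18*l - 5
(5) = (-0.861*w^2 - 1.568*w + 3.591)/(0.41*w^3 + 1.12*w^2 - 5.13*w - 4.87)^2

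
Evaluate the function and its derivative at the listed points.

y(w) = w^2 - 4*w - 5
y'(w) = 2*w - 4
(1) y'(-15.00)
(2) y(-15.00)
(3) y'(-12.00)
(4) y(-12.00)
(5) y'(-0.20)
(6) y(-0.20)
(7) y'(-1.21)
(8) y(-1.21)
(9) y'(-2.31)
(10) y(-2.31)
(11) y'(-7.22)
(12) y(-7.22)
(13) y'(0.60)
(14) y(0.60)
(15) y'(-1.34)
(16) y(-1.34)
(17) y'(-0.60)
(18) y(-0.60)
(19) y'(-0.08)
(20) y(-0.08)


(1) = -34.00
(2) = 280.00
(3) = -28.00
(4) = 187.00
(5) = -4.40
(6) = -4.16
(7) = -6.42
(8) = 1.30
(9) = -8.62
(10) = 9.58
(11) = -18.44
(12) = 76.01
(13) = -2.80
(14) = -7.04
(15) = -6.68
(16) = 2.16
(17) = -5.20
(18) = -2.24
(19) = -4.16
(20) = -4.67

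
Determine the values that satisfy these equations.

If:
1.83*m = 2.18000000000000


Then:
m = 1.19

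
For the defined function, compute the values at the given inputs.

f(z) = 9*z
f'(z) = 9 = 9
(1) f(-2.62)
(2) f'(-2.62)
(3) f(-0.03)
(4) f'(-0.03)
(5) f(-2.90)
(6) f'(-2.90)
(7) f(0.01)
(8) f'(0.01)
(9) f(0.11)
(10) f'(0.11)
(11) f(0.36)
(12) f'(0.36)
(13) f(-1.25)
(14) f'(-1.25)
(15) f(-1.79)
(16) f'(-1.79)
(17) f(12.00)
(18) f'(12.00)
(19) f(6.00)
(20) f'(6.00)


(1) = -23.58
(2) = 9.00
(3) = -0.27
(4) = 9.00
(5) = -26.10
(6) = 9.00
(7) = 0.09
(8) = 9.00
(9) = 0.99
(10) = 9.00
(11) = 3.24
(12) = 9.00
(13) = -11.25
(14) = 9.00
(15) = -16.11
(16) = 9.00
(17) = 108.00
(18) = 9.00
(19) = 54.00
(20) = 9.00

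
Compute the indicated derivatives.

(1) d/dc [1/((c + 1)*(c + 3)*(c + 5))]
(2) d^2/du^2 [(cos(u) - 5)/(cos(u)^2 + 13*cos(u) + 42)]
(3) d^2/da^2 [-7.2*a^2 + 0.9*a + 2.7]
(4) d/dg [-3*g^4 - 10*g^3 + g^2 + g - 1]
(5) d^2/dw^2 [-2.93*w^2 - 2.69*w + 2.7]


(1) = (-(c + 1)*(c + 3) - (c + 1)*(c + 5) - (c + 3)*(c + 5))/((c + 1)^2*(c + 3)^2*(c + 5)^2)
(2) = (-9*(1 - cos(2*u))^2*cos(u) + 33*(1 - cos(2*u))^2 - 19195*cos(u) + 1174*cos(2*u) + 441*cos(3*u) + 2*cos(5*u) - 8406)/(4*(cos(u) + 6)^3*(cos(u) + 7)^3)
(3) = -14.4000000000000
(4) = -12*g^3 - 30*g^2 + 2*g + 1
(5) = -5.86000000000000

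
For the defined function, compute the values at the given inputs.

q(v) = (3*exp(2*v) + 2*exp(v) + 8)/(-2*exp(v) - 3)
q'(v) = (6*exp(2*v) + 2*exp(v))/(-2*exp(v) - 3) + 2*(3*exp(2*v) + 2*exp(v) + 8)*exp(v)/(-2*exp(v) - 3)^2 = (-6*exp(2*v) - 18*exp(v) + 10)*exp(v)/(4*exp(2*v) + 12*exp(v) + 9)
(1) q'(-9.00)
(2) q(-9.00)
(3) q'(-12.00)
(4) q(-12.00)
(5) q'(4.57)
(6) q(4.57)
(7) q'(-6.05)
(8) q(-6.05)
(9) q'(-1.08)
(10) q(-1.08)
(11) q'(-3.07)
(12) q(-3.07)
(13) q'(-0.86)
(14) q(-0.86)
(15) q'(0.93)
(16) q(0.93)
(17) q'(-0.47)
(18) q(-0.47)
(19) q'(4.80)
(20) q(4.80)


(1) = 0.00
(2) = -2.67
(3) = 0.00
(4) = -2.67
(5) = -144.76
(6) = -143.63
(7) = 0.00
(8) = -2.66
(9) = 0.08
(10) = -2.45
(11) = 0.04
(12) = -2.62
(13) = 0.04
(14) = -2.44
(15) = -2.89
(16) = -4.01
(17) = -0.12
(18) = -2.45
(19) = -182.22
(20) = -181.06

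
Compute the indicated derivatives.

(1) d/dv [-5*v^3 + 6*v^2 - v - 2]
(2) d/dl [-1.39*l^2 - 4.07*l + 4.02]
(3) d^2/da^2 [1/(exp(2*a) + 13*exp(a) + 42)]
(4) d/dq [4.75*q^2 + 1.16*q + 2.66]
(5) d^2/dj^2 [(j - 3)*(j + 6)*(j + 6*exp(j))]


(1) = -15*v^2 + 12*v - 1
(2) = -2.78*l - 4.07
(3) = (2*(2*exp(a) + 13)^2*exp(a) - (4*exp(a) + 13)*(exp(2*a) + 13*exp(a) + 42))*exp(a)/(exp(2*a) + 13*exp(a) + 42)^3
(4) = 9.5*q + 1.16
(5) = 6*j^2*exp(j) + 42*j*exp(j) + 6*j - 60*exp(j) + 6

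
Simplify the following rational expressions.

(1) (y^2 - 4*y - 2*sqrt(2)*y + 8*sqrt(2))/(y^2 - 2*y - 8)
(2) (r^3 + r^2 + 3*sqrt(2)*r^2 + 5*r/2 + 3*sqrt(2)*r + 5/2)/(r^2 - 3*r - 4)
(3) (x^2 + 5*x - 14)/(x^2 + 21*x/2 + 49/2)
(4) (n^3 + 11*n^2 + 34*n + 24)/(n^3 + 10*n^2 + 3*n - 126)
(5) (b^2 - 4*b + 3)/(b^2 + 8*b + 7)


(1) = (y - 2*sqrt(2))/(y + 2)
(2) = (2*r^2 + 6*sqrt(2)*r + 5)/(2*r - 8)
(3) = (2*x - 4)/(2*x + 7)
(4) = (n^2 + 5*n + 4)/(n^2 + 4*n - 21)
(5) = (b^2 - 4*b + 3)/(b^2 + 8*b + 7)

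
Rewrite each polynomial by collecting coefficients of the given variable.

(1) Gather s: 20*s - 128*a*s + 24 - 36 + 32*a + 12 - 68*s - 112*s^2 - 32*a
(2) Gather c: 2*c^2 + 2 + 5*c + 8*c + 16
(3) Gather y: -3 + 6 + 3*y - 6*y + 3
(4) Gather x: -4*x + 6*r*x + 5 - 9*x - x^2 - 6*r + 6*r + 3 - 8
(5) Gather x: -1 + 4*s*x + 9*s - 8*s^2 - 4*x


(1) = -112*s^2 + s*(-128*a - 48)
(2) = 2*c^2 + 13*c + 18
(3) = 6 - 3*y
(4) = -x^2 + x*(6*r - 13)
(5) = -8*s^2 + 9*s + x*(4*s - 4) - 1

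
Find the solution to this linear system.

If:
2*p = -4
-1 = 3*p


Then:
No Solution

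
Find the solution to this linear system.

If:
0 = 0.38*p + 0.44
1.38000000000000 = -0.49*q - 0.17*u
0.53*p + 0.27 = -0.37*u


Then:
p = -1.16
q = -3.14
u = 0.93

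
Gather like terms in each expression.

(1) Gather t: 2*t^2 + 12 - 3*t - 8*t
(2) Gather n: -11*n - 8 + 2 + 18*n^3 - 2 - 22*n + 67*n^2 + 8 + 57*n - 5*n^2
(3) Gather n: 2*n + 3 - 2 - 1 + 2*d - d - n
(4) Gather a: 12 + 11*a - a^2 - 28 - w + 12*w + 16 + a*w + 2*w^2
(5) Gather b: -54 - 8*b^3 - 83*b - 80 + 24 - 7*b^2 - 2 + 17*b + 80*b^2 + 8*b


(1) = 2*t^2 - 11*t + 12
(2) = 18*n^3 + 62*n^2 + 24*n
(3) = d + n
(4) = -a^2 + a*(w + 11) + 2*w^2 + 11*w
(5) = -8*b^3 + 73*b^2 - 58*b - 112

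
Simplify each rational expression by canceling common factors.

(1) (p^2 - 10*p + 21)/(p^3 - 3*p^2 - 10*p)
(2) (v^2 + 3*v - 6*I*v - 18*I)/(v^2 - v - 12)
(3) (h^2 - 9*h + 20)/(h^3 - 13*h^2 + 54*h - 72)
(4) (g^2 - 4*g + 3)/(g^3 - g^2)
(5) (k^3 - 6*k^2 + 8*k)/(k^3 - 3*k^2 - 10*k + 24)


(1) = (p^2 - 10*p + 21)/(p^3 - 3*p^2 - 10*p)
(2) = (v - 6*I)/(v - 4)
(3) = (h - 5)/(h^2 - 9*h + 18)
(4) = (g - 3)/g^2
(5) = k/(k + 3)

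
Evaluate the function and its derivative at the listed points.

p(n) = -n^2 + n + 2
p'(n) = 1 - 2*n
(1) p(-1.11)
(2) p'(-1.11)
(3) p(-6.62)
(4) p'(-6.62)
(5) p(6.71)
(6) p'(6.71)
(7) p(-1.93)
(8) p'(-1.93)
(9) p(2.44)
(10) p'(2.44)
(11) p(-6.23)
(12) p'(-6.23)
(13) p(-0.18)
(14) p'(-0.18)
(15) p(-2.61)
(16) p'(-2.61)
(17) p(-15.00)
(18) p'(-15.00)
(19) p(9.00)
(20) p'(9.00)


(1) = -0.34
(2) = 3.22
(3) = -48.44
(4) = 14.24
(5) = -36.31
(6) = -12.42
(7) = -3.65
(8) = 4.86
(9) = -1.51
(10) = -3.88
(11) = -43.04
(12) = 13.46
(13) = 1.79
(14) = 1.36
(15) = -7.42
(16) = 6.22
(17) = -238.00
(18) = 31.00
(19) = -70.00
(20) = -17.00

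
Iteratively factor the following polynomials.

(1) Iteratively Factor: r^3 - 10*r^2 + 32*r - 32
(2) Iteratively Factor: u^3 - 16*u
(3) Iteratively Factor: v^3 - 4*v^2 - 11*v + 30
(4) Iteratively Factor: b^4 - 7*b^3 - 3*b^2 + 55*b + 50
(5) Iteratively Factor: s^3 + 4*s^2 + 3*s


(1) = (r - 4)*(r^2 - 6*r + 8) = (r - 4)*(r - 2)*(r - 4)
(2) = (u + 4)*(u^2 - 4*u) = (u - 4)*(u + 4)*(u)
(3) = (v - 5)*(v^2 + v - 6) = (v - 5)*(v - 2)*(v + 3)
(4) = (b + 2)*(b^3 - 9*b^2 + 15*b + 25) = (b + 1)*(b + 2)*(b^2 - 10*b + 25) = (b - 5)*(b + 1)*(b + 2)*(b - 5)
(5) = (s)*(s^2 + 4*s + 3) = s*(s + 3)*(s + 1)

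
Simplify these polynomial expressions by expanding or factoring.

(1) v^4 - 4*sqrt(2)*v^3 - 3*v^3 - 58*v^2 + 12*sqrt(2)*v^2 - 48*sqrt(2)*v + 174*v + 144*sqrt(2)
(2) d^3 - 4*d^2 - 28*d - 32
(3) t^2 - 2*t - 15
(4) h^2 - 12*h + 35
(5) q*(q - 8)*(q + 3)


(1) = (v - 3)*(v - 8*sqrt(2))*(v + sqrt(2))*(v + 3*sqrt(2))
(2) = (d - 8)*(d + 2)^2
(3) = (t - 5)*(t + 3)
(4) = (h - 7)*(h - 5)
(5) = q^3 - 5*q^2 - 24*q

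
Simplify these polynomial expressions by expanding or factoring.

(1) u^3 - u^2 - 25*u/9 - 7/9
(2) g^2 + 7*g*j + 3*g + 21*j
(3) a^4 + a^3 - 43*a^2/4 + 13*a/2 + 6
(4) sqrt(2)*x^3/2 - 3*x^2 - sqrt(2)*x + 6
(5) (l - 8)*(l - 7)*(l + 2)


(1) = (u - 7/3)*(u + 1/3)*(u + 1)
(2) = (g + 3)*(g + 7*j)
(3) = (a - 2)*(a - 3/2)*(a + 1/2)*(a + 4)
(4) = (x - 3*sqrt(2))*(x - sqrt(2))*(sqrt(2)*x/2 + 1)
(5) = l^3 - 13*l^2 + 26*l + 112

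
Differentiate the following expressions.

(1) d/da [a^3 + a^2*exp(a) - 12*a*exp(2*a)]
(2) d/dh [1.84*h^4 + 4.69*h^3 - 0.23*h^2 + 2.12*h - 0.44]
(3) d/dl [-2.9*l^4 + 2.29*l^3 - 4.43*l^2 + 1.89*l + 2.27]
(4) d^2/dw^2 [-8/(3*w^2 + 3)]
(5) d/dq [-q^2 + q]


(1) = a^2*exp(a) + 3*a^2 - 24*a*exp(2*a) + 2*a*exp(a) - 12*exp(2*a)
(2) = 7.36*h^3 + 14.07*h^2 - 0.46*h + 2.12
(3) = -11.6*l^3 + 6.87*l^2 - 8.86*l + 1.89
(4) = 16*(1 - 3*w^2)/(3*(w^2 + 1)^3)
(5) = 1 - 2*q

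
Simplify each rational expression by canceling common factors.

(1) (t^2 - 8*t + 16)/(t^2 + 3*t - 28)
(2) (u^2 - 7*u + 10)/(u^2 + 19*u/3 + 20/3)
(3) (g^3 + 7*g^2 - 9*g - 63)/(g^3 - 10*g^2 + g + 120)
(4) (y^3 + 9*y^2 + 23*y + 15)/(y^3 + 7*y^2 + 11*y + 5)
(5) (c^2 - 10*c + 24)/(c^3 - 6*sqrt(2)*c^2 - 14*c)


(1) = (t - 4)/(t + 7)
(2) = (3*u^2 - 21*u + 30)/(3*u^2 + 19*u + 20)
(3) = (g^2 + 4*g - 21)/(g^2 - 13*g + 40)
(4) = (y + 3)/(y + 1)
(5) = (c^2 - 10*c + 24)/(c^3 - 6*sqrt(2)*c^2 - 14*c)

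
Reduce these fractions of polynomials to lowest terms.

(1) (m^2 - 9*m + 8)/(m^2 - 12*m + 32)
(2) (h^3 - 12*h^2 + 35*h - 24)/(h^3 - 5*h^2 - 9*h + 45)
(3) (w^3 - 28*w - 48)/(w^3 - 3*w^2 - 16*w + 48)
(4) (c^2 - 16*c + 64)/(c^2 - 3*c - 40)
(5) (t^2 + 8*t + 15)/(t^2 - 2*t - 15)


(1) = (m - 1)/(m - 4)
(2) = (h^2 - 9*h + 8)/(h^2 - 2*h - 15)
(3) = (w^2 - 4*w - 12)/(w^2 - 7*w + 12)
(4) = (c - 8)/(c + 5)
(5) = (t + 5)/(t - 5)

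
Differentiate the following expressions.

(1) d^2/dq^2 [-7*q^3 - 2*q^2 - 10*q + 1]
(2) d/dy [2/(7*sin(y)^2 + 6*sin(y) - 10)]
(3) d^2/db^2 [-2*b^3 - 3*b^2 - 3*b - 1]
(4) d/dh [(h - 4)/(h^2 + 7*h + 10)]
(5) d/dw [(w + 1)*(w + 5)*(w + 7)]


(1) = -42*q - 4
(2) = -4*(7*sin(y) + 3)*cos(y)/(7*sin(y)^2 + 6*sin(y) - 10)^2
(3) = -12*b - 6
(4) = (h^2 + 7*h - (h - 4)*(2*h + 7) + 10)/(h^2 + 7*h + 10)^2
(5) = 3*w^2 + 26*w + 47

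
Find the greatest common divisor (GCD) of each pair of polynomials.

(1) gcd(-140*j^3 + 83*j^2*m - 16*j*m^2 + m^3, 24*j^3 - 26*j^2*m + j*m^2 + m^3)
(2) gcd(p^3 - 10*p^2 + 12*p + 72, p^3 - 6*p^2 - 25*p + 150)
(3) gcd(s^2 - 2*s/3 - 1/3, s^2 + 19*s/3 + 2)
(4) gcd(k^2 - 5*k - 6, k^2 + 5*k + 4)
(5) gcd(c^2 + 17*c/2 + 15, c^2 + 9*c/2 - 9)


(1) = gcd((-7*j + m)*(-5*j + m)*(-4*j + m), (-4*j + m)*(-j + m)*(6*j + m)) = 4*j - m
(2) = p - 6
(3) = gcd((s - 1)*(s + 1/3), (s + 1/3)*(s + 6)) = s + 1/3
(4) = k + 1
(5) = c + 6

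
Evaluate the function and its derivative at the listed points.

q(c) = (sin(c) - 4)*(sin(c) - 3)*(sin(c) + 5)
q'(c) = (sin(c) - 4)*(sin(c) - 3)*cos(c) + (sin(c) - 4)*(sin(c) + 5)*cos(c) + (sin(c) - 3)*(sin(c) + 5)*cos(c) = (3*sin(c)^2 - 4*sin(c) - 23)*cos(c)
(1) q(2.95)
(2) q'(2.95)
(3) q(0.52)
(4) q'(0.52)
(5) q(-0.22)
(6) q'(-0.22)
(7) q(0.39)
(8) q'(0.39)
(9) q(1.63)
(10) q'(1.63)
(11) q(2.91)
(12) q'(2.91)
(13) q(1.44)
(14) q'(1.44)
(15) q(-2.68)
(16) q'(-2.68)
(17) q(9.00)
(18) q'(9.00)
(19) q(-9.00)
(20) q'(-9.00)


(1) = 55.55
(2) = 23.22
(3) = 48.20
(4) = -21.04
(5) = 64.91
(6) = -21.45
(7) = 51.02
(8) = -22.28
(9) = 36.04
(10) = 1.42
(11) = 54.63
(12) = 23.13
(13) = 36.21
(14) = -3.13
(15) = 69.76
(16) = 18.47
(17) = 50.25
(18) = 21.99
(19) = 69.07
(20) = 18.99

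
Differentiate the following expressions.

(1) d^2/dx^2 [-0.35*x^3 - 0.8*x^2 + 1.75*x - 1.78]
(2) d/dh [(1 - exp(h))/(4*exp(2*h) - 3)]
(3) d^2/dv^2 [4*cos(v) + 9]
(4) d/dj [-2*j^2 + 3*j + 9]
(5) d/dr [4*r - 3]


(1) = -2.1*x - 1.6
(2) = (-8*(1 - exp(h))*exp(h) - 4*exp(2*h) + 3)*exp(h)/(4*exp(2*h) - 3)^2
(3) = -4*cos(v)
(4) = 3 - 4*j
(5) = 4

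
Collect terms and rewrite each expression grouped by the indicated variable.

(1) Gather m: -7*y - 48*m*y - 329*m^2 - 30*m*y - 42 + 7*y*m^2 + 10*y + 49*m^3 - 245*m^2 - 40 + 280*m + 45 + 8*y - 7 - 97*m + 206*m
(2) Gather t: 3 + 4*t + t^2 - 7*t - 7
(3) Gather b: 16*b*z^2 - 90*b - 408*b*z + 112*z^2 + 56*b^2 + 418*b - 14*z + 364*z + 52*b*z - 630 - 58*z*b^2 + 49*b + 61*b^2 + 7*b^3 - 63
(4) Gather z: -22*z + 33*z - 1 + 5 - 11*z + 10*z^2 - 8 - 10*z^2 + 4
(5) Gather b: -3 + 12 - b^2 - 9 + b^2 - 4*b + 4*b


(1) = 49*m^3 + m^2*(7*y - 574) + m*(389 - 78*y) + 11*y - 44
(2) = t^2 - 3*t - 4
(3) = 7*b^3 + b^2*(117 - 58*z) + b*(16*z^2 - 356*z + 377) + 112*z^2 + 350*z - 693
(4) = 0
(5) = 0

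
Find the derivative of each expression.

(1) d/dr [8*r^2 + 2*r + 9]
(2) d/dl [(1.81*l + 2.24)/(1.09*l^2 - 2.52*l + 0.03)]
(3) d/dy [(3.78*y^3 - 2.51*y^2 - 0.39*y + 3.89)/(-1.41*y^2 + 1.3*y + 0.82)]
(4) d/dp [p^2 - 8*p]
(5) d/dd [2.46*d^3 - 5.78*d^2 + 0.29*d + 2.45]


(1) = 16*r + 2
(2) = (-1.9729*l^2 - 4.8832*l + 5.6991)/(1.1881*l^4 - 5.4936*l^3 + 6.4158*l^2 - 0.1512*l + 0.0009)
(3) = (-5.3298*y^4 + 9.828*y^3 + 5.4859*y^2 + 6.8534*y - 5.3768)/(1.9881*y^4 - 3.666*y^3 - 0.6224*y^2 + 2.132*y + 0.6724)
(4) = 2*p - 8
(5) = 7.38*d^2 - 11.56*d + 0.29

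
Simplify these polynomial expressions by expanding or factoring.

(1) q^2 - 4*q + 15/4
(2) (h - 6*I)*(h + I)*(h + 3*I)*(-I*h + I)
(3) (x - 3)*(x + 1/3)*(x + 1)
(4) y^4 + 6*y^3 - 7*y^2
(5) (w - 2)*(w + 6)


(1) = (q - 5/2)*(q - 3/2)
(2) = -I*h^4 - 2*h^3 + I*h^3 + 2*h^2 - 21*I*h^2 + 18*h + 21*I*h - 18
(3) = x^3 - 5*x^2/3 - 11*x/3 - 1
(4) = y^2*(y - 1)*(y + 7)
(5) = w^2 + 4*w - 12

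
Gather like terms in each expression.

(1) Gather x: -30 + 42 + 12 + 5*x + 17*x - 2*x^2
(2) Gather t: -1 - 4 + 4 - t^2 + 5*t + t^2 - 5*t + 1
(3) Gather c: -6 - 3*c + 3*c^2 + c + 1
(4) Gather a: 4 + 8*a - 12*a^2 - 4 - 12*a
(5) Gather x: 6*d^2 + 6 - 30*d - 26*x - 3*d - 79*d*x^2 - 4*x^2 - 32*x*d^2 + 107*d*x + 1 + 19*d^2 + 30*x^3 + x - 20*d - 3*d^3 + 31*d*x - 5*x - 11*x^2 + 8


(1) = -2*x^2 + 22*x + 24
(2) = 0
(3) = 3*c^2 - 2*c - 5
(4) = -12*a^2 - 4*a
(5) = -3*d^3 + 25*d^2 - 53*d + 30*x^3 + x^2*(-79*d - 15) + x*(-32*d^2 + 138*d - 30) + 15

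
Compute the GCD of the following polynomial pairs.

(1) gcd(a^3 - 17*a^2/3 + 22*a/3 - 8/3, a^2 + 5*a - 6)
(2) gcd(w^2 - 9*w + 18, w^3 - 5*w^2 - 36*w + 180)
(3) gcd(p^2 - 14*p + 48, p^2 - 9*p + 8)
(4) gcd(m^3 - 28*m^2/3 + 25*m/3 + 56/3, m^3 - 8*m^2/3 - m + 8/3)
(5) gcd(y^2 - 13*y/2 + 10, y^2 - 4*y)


(1) = gcd((a - 4)*(a - 1)*(a - 2/3), (a - 1)*(a + 6)) = a - 1
(2) = w - 6
(3) = p - 8
(4) = gcd((m - 8)*(m - 7/3)*(m + 1), (m - 8/3)*(m - 1)*(m + 1)) = m + 1
(5) = y - 4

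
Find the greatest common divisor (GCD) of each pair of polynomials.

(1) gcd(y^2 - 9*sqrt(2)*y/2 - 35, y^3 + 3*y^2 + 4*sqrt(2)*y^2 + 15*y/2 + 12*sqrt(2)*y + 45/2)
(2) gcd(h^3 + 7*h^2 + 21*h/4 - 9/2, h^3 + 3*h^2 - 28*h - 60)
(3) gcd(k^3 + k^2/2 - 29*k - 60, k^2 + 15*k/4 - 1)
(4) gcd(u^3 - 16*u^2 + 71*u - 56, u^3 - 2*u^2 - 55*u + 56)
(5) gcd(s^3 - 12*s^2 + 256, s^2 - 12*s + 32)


(1) = gcd((y - 7*sqrt(2))*(y + 5*sqrt(2)/2), (y + 3)*(y + 3*sqrt(2)/2)*(y + 5*sqrt(2)/2)) = y + 5*sqrt(2)/2
(2) = gcd((h - 1/2)*(h + 3/2)*(h + 6), (h - 5)*(h + 2)*(h + 6)) = h + 6
(3) = gcd((k - 6)*(k + 5/2)*(k + 4), (k - 1/4)*(k + 4)) = k + 4
(4) = gcd((u - 8)*(u - 7)*(u - 1), (u - 8)*(u - 1)*(u + 7)) = u^2 - 9*u + 8
(5) = s - 8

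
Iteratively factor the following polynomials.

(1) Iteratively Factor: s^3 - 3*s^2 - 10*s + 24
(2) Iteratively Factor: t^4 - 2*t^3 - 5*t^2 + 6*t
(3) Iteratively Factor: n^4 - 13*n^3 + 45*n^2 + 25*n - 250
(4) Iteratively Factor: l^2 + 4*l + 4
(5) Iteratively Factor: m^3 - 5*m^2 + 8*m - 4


(1) = (s + 3)*(s^2 - 6*s + 8) = (s - 2)*(s + 3)*(s - 4)
(2) = (t - 3)*(t^3 + t^2 - 2*t) = t*(t - 3)*(t^2 + t - 2) = t*(t - 3)*(t + 2)*(t - 1)
(3) = (n + 2)*(n^3 - 15*n^2 + 75*n - 125) = (n - 5)*(n + 2)*(n^2 - 10*n + 25) = (n - 5)^2*(n + 2)*(n - 5)
(4) = (l + 2)*(l + 2)
(5) = (m - 2)*(m^2 - 3*m + 2) = (m - 2)^2*(m - 1)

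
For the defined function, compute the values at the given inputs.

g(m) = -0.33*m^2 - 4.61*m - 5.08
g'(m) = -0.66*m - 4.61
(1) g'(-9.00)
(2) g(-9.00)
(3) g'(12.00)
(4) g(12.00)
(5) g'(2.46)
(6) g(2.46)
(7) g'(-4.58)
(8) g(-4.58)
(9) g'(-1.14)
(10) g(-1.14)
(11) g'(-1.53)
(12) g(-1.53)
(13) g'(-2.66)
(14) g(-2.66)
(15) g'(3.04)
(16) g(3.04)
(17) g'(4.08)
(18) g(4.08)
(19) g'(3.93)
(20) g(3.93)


(1) = 1.33
(2) = 9.68
(3) = -12.53
(4) = -107.92
(5) = -6.23
(6) = -18.42
(7) = -1.59
(8) = 9.11
(9) = -3.86
(10) = -0.25
(11) = -3.60
(12) = 1.20
(13) = -2.85
(14) = 4.85
(15) = -6.62
(16) = -22.14
(17) = -7.30
(18) = -29.38
(19) = -7.20
(20) = -28.29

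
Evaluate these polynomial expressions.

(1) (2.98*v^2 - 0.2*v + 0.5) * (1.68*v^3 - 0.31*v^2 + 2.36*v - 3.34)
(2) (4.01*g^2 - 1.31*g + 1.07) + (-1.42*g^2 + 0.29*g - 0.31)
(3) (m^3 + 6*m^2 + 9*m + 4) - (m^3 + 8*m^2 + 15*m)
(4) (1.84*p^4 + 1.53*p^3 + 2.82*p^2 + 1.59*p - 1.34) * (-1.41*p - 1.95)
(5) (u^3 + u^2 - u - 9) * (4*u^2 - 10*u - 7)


(1) = 5.0064*v^5 - 1.2598*v^4 + 7.9348*v^3 - 10.5802*v^2 + 1.848*v - 1.67
(2) = 2.59*g^2 - 1.02*g + 0.76
(3) = -2*m^2 - 6*m + 4
(4) = -2.5944*p^5 - 5.7453*p^4 - 6.9597*p^3 - 7.7409*p^2 - 1.2111*p + 2.613
(5) = 4*u^5 - 6*u^4 - 21*u^3 - 33*u^2 + 97*u + 63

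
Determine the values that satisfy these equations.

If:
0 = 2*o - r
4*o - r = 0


Then:
o = 0
r = 0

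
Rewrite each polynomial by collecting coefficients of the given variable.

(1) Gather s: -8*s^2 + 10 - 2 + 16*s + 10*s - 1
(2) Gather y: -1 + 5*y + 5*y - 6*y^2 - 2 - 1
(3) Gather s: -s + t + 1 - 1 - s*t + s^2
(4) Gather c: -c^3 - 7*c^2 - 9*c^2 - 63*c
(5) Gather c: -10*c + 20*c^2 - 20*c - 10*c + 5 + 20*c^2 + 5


(1) = -8*s^2 + 26*s + 7
(2) = -6*y^2 + 10*y - 4
(3) = s^2 + s*(-t - 1) + t
(4) = -c^3 - 16*c^2 - 63*c
(5) = 40*c^2 - 40*c + 10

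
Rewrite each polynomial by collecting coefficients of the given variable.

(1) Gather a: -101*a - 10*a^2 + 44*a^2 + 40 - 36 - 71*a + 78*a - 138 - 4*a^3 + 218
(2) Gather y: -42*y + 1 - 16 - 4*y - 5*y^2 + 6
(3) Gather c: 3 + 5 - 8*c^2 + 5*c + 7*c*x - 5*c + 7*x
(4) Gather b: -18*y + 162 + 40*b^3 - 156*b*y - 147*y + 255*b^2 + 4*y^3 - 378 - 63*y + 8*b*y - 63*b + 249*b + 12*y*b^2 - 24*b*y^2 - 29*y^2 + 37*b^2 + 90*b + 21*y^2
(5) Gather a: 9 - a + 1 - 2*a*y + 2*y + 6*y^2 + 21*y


(1) = -4*a^3 + 34*a^2 - 94*a + 84
(2) = -5*y^2 - 46*y - 9
(3) = -8*c^2 + 7*c*x + 7*x + 8
(4) = 40*b^3 + b^2*(12*y + 292) + b*(-24*y^2 - 148*y + 276) + 4*y^3 - 8*y^2 - 228*y - 216
(5) = a*(-2*y - 1) + 6*y^2 + 23*y + 10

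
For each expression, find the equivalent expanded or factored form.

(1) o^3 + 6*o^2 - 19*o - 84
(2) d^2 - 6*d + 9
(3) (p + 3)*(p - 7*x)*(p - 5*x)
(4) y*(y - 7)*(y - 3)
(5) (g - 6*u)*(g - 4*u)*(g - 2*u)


(1) = (o - 4)*(o + 3)*(o + 7)
(2) = (d - 3)^2
(3) = p^3 - 12*p^2*x + 3*p^2 + 35*p*x^2 - 36*p*x + 105*x^2
(4) = y^3 - 10*y^2 + 21*y
(5) = g^3 - 12*g^2*u + 44*g*u^2 - 48*u^3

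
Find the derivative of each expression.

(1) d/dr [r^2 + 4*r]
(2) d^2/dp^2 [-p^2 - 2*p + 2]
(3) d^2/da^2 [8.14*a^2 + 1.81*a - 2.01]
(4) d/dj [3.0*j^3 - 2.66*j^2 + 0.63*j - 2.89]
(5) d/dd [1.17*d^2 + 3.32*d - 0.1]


(1) = 2*r + 4
(2) = -2
(3) = 16.2800000000000
(4) = 9.0*j^2 - 5.32*j + 0.63
(5) = 2.34*d + 3.32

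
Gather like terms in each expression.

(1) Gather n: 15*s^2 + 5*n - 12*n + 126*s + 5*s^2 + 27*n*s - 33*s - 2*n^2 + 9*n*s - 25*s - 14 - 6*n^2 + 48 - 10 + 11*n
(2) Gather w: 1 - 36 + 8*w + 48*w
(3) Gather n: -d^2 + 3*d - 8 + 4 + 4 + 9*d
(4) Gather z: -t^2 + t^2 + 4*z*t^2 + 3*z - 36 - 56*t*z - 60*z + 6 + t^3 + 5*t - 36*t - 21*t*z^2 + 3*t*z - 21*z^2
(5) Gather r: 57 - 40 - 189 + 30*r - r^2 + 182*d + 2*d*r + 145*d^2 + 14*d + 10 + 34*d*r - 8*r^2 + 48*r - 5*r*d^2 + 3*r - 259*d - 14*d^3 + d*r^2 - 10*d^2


(1) = -8*n^2 + n*(36*s + 4) + 20*s^2 + 68*s + 24
(2) = 56*w - 35
(3) = -d^2 + 12*d
(4) = t^3 - 31*t + z^2*(-21*t - 21) + z*(4*t^2 - 53*t - 57) - 30
(5) = -14*d^3 + 135*d^2 - 63*d + r^2*(d - 9) + r*(-5*d^2 + 36*d + 81) - 162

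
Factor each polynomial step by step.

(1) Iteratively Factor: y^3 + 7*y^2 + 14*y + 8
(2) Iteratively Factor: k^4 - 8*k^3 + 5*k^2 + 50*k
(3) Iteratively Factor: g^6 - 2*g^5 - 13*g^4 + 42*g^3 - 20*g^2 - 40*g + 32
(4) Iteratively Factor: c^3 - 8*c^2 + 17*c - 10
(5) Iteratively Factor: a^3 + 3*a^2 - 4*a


(1) = (y + 2)*(y^2 + 5*y + 4) = (y + 2)*(y + 4)*(y + 1)
(2) = (k + 2)*(k^3 - 10*k^2 + 25*k) = (k - 5)*(k + 2)*(k^2 - 5*k) = k*(k - 5)*(k + 2)*(k - 5)
(3) = (g - 1)*(g^5 - g^4 - 14*g^3 + 28*g^2 + 8*g - 32) = (g - 1)*(g + 4)*(g^4 - 5*g^3 + 6*g^2 + 4*g - 8) = (g - 2)*(g - 1)*(g + 4)*(g^3 - 3*g^2 + 4) = (g - 2)^2*(g - 1)*(g + 4)*(g^2 - g - 2) = (g - 2)^3*(g - 1)*(g + 4)*(g + 1)
(4) = (c - 2)*(c^2 - 6*c + 5) = (c - 5)*(c - 2)*(c - 1)
(5) = (a)*(a^2 + 3*a - 4) = a*(a + 4)*(a - 1)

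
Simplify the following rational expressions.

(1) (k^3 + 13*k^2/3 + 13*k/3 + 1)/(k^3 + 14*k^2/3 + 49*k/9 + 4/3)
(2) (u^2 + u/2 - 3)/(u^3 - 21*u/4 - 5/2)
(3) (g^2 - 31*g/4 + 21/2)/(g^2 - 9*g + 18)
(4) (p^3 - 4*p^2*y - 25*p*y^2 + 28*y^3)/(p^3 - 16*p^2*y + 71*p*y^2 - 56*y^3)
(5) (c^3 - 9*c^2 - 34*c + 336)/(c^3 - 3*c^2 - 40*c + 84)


(1) = (3*k + 3)/(3*k + 4)
(2) = (4*u - 6)/(4*u^2 - 8*u - 5)
(3) = (4*g - 7)/(4*g - 12)
(4) = (-p - 4*y)/(-p + 8*y)
(5) = (c - 8)/(c - 2)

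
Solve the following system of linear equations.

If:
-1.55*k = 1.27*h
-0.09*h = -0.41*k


Then:
h = 0.00
k = 0.00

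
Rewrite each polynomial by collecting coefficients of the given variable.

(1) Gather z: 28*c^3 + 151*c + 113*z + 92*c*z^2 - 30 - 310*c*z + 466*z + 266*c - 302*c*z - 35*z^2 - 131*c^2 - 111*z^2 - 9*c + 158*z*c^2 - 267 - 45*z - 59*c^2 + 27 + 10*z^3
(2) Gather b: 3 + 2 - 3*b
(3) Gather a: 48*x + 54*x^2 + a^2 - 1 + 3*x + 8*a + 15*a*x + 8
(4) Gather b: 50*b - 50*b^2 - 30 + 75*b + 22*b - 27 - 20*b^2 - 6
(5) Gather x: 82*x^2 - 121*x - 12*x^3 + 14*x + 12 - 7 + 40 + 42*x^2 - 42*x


(1) = 28*c^3 - 190*c^2 + 408*c + 10*z^3 + z^2*(92*c - 146) + z*(158*c^2 - 612*c + 534) - 270
(2) = 5 - 3*b
(3) = a^2 + a*(15*x + 8) + 54*x^2 + 51*x + 7
(4) = -70*b^2 + 147*b - 63
(5) = -12*x^3 + 124*x^2 - 149*x + 45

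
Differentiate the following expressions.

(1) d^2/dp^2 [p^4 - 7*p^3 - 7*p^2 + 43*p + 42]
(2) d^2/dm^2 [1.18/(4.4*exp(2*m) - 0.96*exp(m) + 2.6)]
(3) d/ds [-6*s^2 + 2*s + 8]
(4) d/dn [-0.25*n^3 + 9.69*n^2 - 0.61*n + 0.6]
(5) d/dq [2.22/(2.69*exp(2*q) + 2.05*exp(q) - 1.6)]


(1) = 12*p^2 - 42*p - 14
(2) = ((1.1328 - 20.768*exp(m))*(4.4*exp(2*m) - 0.96*exp(m) + 2.6) + 1.18*(8.8*exp(m) - 0.96)*(17.6*exp(m) - 1.92)*exp(m))*exp(m)/(4.4*exp(2*m) - 0.96*exp(m) + 2.6)^3
(3) = 2 - 12*s
(4) = -0.75*n^2 + 19.38*n - 0.61
(5) = (-11.9436*exp(q) - 4.551)*exp(q)/(2.69*exp(2*q) + 2.05*exp(q) - 1.6)^2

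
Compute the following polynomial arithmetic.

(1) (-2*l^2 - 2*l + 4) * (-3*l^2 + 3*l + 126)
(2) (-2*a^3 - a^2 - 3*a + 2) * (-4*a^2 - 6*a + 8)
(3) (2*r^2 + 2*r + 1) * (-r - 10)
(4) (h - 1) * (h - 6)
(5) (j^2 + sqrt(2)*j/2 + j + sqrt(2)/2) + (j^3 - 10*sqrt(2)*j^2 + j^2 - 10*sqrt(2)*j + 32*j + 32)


(1) = 6*l^4 - 270*l^2 - 240*l + 504
(2) = 8*a^5 + 16*a^4 + 2*a^3 + 2*a^2 - 36*a + 16
(3) = -2*r^3 - 22*r^2 - 21*r - 10
(4) = h^2 - 7*h + 6
(5) = j^3 - 10*sqrt(2)*j^2 + 2*j^2 - 19*sqrt(2)*j/2 + 33*j + sqrt(2)/2 + 32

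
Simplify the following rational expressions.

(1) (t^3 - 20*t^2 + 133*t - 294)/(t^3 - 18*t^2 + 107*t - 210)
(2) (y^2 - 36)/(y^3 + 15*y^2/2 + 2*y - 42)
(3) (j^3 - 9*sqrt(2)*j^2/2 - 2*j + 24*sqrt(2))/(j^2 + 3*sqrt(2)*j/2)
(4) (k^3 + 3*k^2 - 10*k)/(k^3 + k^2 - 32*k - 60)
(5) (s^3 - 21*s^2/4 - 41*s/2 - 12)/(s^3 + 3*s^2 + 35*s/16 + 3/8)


(1) = (t - 7)/(t - 5)
(2) = (2*y - 12)/(2*y^2 + 3*y - 14)
(3) = (4*j^2 - 24*sqrt(2)*j + 64)/(4*j)
(4) = (k^2 - 2*k)/(k^2 - 4*k - 12)
(5) = (4*s - 32)/(4*s + 1)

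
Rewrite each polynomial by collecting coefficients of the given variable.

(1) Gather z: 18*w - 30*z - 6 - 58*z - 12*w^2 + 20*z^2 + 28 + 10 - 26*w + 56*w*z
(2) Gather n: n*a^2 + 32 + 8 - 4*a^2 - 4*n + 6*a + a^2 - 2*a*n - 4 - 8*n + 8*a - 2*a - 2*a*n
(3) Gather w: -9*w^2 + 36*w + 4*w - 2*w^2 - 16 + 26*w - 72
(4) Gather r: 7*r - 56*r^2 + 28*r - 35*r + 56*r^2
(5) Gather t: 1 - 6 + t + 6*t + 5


(1) = -12*w^2 - 8*w + 20*z^2 + z*(56*w - 88) + 32
(2) = -3*a^2 + 12*a + n*(a^2 - 4*a - 12) + 36
(3) = -11*w^2 + 66*w - 88
(4) = 0
(5) = 7*t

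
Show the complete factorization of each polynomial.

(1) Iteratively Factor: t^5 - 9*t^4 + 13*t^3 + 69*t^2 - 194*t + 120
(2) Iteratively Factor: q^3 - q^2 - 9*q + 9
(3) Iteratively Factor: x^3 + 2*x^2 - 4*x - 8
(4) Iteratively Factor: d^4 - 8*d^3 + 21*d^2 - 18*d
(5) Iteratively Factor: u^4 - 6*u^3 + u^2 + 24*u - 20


(1) = (t - 4)*(t^4 - 5*t^3 - 7*t^2 + 41*t - 30) = (t - 4)*(t + 3)*(t^3 - 8*t^2 + 17*t - 10) = (t - 4)*(t - 2)*(t + 3)*(t^2 - 6*t + 5) = (t - 5)*(t - 4)*(t - 2)*(t + 3)*(t - 1)
(2) = (q - 1)*(q^2 - 9) = (q - 1)*(q + 3)*(q - 3)
(3) = (x + 2)*(x^2 - 4) = (x + 2)^2*(x - 2)
(4) = (d)*(d^3 - 8*d^2 + 21*d - 18) = d*(d - 3)*(d^2 - 5*d + 6) = d*(d - 3)*(d - 2)*(d - 3)
(5) = (u - 5)*(u^3 - u^2 - 4*u + 4) = (u - 5)*(u - 1)*(u^2 - 4) = (u - 5)*(u - 1)*(u + 2)*(u - 2)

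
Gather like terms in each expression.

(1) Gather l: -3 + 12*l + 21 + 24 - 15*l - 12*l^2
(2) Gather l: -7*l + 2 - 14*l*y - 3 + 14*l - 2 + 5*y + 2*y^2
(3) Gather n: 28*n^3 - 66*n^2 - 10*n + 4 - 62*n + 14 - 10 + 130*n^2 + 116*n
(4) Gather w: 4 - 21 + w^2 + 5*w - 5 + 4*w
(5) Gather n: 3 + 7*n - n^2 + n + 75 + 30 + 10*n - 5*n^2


(1) = -12*l^2 - 3*l + 42
(2) = l*(7 - 14*y) + 2*y^2 + 5*y - 3
(3) = 28*n^3 + 64*n^2 + 44*n + 8
(4) = w^2 + 9*w - 22
(5) = -6*n^2 + 18*n + 108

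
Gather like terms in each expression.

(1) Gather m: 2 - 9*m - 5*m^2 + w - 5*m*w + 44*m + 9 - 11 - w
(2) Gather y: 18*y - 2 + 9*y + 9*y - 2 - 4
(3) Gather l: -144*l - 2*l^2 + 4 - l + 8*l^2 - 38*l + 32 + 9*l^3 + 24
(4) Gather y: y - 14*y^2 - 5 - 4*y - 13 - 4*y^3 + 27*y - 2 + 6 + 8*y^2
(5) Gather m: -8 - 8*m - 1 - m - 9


(1) = -5*m^2 + m*(35 - 5*w)
(2) = 36*y - 8
(3) = 9*l^3 + 6*l^2 - 183*l + 60
(4) = -4*y^3 - 6*y^2 + 24*y - 14
(5) = -9*m - 18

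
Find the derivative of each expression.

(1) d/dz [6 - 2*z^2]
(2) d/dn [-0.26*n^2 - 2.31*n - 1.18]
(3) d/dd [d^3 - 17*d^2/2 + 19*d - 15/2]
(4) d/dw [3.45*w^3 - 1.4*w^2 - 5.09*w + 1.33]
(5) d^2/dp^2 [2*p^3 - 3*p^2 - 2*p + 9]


(1) = -4*z
(2) = -0.52*n - 2.31
(3) = 3*d^2 - 17*d + 19
(4) = 10.35*w^2 - 2.8*w - 5.09
(5) = 12*p - 6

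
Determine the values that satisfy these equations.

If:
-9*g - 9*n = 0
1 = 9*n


Then:
g = -1/9
n = 1/9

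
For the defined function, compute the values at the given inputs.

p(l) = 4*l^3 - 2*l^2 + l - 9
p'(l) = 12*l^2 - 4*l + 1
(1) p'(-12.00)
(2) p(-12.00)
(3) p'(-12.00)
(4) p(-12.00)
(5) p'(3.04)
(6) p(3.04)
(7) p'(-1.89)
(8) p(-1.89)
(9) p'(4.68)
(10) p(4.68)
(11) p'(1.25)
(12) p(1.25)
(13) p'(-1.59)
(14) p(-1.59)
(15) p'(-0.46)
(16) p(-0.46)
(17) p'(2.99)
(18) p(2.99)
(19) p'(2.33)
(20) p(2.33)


(1) = 1777.00
(2) = -7221.00
(3) = 1777.00
(4) = -7221.00
(5) = 99.74
(6) = 87.93
(7) = 51.43
(8) = -45.04
(9) = 245.11
(10) = 361.89
(11) = 14.75
(12) = -3.06
(13) = 37.70
(14) = -31.72
(15) = 5.38
(16) = -10.27
(17) = 96.32
(18) = 83.03
(19) = 56.83
(20) = 33.07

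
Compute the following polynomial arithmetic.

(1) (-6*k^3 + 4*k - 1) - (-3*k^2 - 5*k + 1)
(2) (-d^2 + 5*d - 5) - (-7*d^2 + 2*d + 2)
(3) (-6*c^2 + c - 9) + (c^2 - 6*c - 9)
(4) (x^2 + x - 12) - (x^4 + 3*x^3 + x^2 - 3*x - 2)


(1) = -6*k^3 + 3*k^2 + 9*k - 2
(2) = 6*d^2 + 3*d - 7
(3) = -5*c^2 - 5*c - 18
(4) = -x^4 - 3*x^3 + 4*x - 10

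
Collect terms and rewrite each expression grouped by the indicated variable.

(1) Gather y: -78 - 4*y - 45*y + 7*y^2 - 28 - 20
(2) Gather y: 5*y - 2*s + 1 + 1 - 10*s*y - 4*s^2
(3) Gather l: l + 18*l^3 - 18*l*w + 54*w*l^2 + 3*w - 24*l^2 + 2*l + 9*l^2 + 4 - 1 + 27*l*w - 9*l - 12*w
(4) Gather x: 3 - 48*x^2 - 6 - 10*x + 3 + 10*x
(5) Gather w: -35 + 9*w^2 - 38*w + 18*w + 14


(1) = 7*y^2 - 49*y - 126
(2) = -4*s^2 - 2*s + y*(5 - 10*s) + 2
(3) = 18*l^3 + l^2*(54*w - 15) + l*(9*w - 6) - 9*w + 3
(4) = -48*x^2
(5) = 9*w^2 - 20*w - 21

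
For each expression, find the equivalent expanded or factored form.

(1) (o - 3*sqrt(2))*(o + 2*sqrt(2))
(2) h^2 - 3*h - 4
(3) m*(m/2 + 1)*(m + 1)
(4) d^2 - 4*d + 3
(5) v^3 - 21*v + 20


(1) = o^2 - sqrt(2)*o - 12
(2) = (h - 4)*(h + 1)
(3) = m^3/2 + 3*m^2/2 + m
(4) = (d - 3)*(d - 1)
(5) = (v - 4)*(v - 1)*(v + 5)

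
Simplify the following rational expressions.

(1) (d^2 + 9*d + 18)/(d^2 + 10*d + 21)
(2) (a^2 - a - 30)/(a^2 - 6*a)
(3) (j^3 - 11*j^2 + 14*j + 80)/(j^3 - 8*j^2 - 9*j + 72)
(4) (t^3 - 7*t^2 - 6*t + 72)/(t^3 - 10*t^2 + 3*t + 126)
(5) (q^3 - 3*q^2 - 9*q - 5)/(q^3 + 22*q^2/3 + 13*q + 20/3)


(1) = (d + 6)/(d + 7)
(2) = (a + 5)/a
(3) = (j^2 - 3*j - 10)/(j^2 - 9)
(4) = (t - 4)/(t - 7)
(5) = (3*q^2 - 12*q - 15)/(3*q^2 + 19*q + 20)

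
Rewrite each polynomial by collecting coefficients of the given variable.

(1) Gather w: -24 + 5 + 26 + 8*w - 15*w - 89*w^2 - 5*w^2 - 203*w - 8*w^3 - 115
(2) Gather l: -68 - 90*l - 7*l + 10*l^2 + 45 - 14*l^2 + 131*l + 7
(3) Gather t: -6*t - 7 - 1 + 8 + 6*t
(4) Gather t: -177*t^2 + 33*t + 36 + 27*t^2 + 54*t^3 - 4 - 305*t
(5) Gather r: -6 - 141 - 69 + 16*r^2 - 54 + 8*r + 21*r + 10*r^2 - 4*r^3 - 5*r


(1) = -8*w^3 - 94*w^2 - 210*w - 108
(2) = -4*l^2 + 34*l - 16
(3) = 0
(4) = 54*t^3 - 150*t^2 - 272*t + 32
(5) = -4*r^3 + 26*r^2 + 24*r - 270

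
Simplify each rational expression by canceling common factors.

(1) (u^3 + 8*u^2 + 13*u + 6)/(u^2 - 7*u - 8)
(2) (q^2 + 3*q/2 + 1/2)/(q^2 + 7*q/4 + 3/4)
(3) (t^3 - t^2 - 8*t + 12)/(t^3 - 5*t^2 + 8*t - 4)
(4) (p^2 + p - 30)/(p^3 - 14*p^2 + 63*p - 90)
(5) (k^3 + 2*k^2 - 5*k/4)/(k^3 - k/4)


(1) = (u^2 + 7*u + 6)/(u - 8)
(2) = (4*q + 2)/(4*q + 3)
(3) = (t + 3)/(t - 1)
(4) = (p + 6)/(p^2 - 9*p + 18)
(5) = (2*k + 5)/(2*k + 1)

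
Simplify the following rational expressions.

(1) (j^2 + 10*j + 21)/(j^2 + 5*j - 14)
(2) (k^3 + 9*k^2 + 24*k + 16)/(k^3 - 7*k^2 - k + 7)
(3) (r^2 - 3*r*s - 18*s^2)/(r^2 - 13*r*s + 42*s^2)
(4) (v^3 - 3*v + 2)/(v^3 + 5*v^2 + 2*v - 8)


(1) = (j + 3)/(j - 2)
(2) = (k^2 + 8*k + 16)/(k^2 - 8*k + 7)
(3) = (r + 3*s)/(r - 7*s)
(4) = (v - 1)/(v + 4)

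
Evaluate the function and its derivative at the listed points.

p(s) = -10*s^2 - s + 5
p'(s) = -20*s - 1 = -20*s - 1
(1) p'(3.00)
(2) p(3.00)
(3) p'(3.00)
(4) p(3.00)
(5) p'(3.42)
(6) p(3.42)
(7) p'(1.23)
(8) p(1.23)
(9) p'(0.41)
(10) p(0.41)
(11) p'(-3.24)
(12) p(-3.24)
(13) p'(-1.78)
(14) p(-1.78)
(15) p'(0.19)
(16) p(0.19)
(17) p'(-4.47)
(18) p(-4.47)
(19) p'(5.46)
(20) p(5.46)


(1) = -61.00
(2) = -88.00
(3) = -61.00
(4) = -88.00
(5) = -69.40
(6) = -115.38
(7) = -25.60
(8) = -11.36
(9) = -9.20
(10) = 2.91
(11) = 63.80
(12) = -96.74
(13) = 34.60
(14) = -24.90
(15) = -4.80
(16) = 4.45
(17) = 88.40
(18) = -190.34
(19) = -110.20
(20) = -298.58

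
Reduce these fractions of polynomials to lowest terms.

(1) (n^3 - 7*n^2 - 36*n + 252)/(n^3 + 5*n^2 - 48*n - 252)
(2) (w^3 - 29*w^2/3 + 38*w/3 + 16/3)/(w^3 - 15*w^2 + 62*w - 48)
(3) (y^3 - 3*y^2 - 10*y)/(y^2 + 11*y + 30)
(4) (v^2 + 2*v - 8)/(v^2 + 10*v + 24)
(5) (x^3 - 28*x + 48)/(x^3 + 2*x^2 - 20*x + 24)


(1) = (n - 6)/(n + 6)
(2) = (3*w^2 - 5*w - 2)/(3*w^2 - 21*w + 18)
(3) = (y^3 - 3*y^2 - 10*y)/(y^2 + 11*y + 30)
(4) = (v - 2)/(v + 6)
(5) = (x - 4)/(x - 2)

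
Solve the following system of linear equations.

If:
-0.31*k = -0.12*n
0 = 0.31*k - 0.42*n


Then:
k = 0.00
n = 0.00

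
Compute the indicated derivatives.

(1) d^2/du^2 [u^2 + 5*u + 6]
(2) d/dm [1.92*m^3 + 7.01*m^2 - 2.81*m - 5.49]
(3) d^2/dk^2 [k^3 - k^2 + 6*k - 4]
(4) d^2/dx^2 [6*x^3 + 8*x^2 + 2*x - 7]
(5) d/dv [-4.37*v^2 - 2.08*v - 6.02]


(1) = 2
(2) = 5.76*m^2 + 14.02*m - 2.81
(3) = 6*k - 2
(4) = 36*x + 16
(5) = -8.74*v - 2.08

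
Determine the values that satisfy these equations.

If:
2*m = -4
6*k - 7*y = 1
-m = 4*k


Then:
k = 1/2
m = -2
y = 2/7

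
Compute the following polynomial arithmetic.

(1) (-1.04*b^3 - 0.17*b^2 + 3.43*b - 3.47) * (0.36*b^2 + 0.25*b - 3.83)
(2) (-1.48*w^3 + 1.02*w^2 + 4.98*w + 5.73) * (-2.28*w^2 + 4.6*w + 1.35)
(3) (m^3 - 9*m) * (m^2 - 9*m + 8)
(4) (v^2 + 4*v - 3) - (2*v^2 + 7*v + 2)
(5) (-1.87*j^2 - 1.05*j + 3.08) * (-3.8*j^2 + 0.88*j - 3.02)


(1) = -0.3744*b^5 - 0.3212*b^4 + 5.1755*b^3 + 0.2594*b^2 - 14.0044*b + 13.2901
(2) = 3.3744*w^5 - 9.1336*w^4 - 8.6604*w^3 + 11.2206*w^2 + 33.081*w + 7.7355
(3) = m^5 - 9*m^4 - m^3 + 81*m^2 - 72*m
(4) = -v^2 - 3*v - 5
(5) = 7.106*j^4 + 2.3444*j^3 - 6.9806*j^2 + 5.8814*j - 9.3016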